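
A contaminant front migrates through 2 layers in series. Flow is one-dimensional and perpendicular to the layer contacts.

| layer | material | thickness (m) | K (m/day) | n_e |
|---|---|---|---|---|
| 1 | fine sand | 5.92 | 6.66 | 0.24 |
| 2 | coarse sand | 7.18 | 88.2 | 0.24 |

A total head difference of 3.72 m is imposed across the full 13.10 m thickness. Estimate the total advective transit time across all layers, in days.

With flow normal to the layers, continuity requires the same specific discharge q through every layer.
Σ(b_i/K_i) = 5.92/6.66 + 7.18/88.2 = 0.9703 d.
q = Δh / Σ(b_i/K_i) = 3.72 / 0.9703 = 3.834 m/day.
In each layer the seepage velocity is v_i = q/n_i, so the layer transit time is t_i = b_i·n_i / q:
  layer 1 (fine sand): t_1 = 5.92 × 0.24 / 3.834 = 0.3706 d
  layer 2 (coarse sand): t_2 = 7.18 × 0.24 / 3.834 = 0.4495 d
Total t = Σ t_i = 0.8201 days.

0.820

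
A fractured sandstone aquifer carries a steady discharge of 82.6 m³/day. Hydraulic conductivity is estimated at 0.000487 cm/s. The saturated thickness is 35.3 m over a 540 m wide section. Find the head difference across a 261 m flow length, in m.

Convert K: 0.000487 cm/s × 864 = 0.4208 m/day.
Cross-sectional area A = 540 × 35.3 = 19062 m².
From Q = K·A·i, i = Q / (K·A) = 82.6 / (0.4208 × 19062) = 0.01030.
Head loss Δh = i · L = 0.01030 × 261 = 2.688 m.

2.69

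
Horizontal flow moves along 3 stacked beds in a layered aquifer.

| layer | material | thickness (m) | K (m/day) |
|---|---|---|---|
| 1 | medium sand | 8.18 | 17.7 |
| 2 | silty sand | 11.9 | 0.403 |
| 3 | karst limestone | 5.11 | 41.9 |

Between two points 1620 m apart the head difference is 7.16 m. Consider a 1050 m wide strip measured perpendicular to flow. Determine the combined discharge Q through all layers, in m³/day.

1690

Flow is parallel to layering, so each bed carries its own Darcy discharge and the transmissivities add.
Σ(K_i·b_i) = 17.7×8.18 + 0.403×11.9 + 41.9×5.11 = 363.7 m²/day.
Hydraulic gradient i = Δh / L = 7.16 / 1620 = 0.004420.
Q = Σ(K_i·b_i) · W · i = 363.7 × 1050 × 0.004420 = 1688 m³/day.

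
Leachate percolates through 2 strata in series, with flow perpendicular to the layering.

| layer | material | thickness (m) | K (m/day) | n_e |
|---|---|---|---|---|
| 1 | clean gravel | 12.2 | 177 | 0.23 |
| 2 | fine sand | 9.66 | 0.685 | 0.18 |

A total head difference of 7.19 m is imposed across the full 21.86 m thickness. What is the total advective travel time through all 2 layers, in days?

8.96

With flow normal to the layers, continuity requires the same specific discharge q through every layer.
Σ(b_i/K_i) = 12.2/177 + 9.66/0.685 = 14.17 d.
q = Δh / Σ(b_i/K_i) = 7.19 / 14.17 = 0.5074 m/day.
In each layer the seepage velocity is v_i = q/n_i, so the layer transit time is t_i = b_i·n_i / q:
  layer 1 (clean gravel): t_1 = 12.2 × 0.23 / 0.5074 = 5.530 d
  layer 2 (fine sand): t_2 = 9.66 × 0.18 / 0.5074 = 3.427 d
Total t = Σ t_i = 8.958 days.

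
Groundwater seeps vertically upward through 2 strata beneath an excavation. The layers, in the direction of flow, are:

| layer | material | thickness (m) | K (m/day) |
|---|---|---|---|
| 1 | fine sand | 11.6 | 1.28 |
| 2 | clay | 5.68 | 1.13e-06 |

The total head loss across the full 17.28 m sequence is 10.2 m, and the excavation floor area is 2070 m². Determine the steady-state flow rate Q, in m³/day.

0.00420

Flow is perpendicular to layering, so the layers act in series and the equivalent K is the thickness-weighted harmonic mean.
Total thickness L = 11.6 + 5.68 = 17.28 m.
Σ(b_i/K_i) = 11.6/1.28 + 5.68/1.13e-06 = 5.027e+06 d.
K_eq = L / Σ(b_i/K_i) = 17.28 / 5.027e+06 = 3.438e-06 m/day.
Q = K_eq · A · (Δh/L) = 3.438e-06 × 2070 × (10.2/17.28) = 0.004200 m³/day.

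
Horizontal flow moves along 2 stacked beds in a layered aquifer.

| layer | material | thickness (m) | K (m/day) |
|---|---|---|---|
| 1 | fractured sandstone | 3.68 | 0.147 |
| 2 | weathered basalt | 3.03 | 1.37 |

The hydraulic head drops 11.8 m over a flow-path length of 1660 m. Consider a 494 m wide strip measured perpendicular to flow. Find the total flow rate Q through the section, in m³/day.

16.5

Flow is parallel to layering, so each bed carries its own Darcy discharge and the transmissivities add.
Σ(K_i·b_i) = 0.147×3.68 + 1.37×3.03 = 4.692 m²/day.
Hydraulic gradient i = Δh / L = 11.8 / 1660 = 0.007108.
Q = Σ(K_i·b_i) · W · i = 4.692 × 494 × 0.007108 = 16.48 m³/day.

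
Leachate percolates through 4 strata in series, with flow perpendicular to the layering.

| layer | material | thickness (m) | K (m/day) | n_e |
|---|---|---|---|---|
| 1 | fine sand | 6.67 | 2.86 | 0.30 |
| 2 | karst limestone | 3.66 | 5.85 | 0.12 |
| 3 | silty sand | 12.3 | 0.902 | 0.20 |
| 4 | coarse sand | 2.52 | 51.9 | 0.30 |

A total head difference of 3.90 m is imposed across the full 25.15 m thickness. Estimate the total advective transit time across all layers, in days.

24.1

With flow normal to the layers, continuity requires the same specific discharge q through every layer.
Σ(b_i/K_i) = 6.67/2.86 + 3.66/5.85 + 12.3/0.902 + 2.52/51.9 = 16.64 d.
q = Δh / Σ(b_i/K_i) = 3.90 / 16.64 = 0.2343 m/day.
In each layer the seepage velocity is v_i = q/n_i, so the layer transit time is t_i = b_i·n_i / q:
  layer 1 (fine sand): t_1 = 6.67 × 0.30 / 0.2343 = 8.539 d
  layer 2 (karst limestone): t_2 = 3.66 × 0.12 / 0.2343 = 1.874 d
  layer 3 (silty sand): t_3 = 12.3 × 0.20 / 0.2343 = 10.50 d
  layer 4 (coarse sand): t_4 = 2.52 × 0.30 / 0.2343 = 3.226 d
Total t = Σ t_i = 24.14 days.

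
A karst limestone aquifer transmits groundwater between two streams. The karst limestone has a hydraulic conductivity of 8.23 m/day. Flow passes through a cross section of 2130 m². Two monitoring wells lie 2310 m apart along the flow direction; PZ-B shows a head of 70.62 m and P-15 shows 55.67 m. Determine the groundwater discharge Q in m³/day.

113

Hydraulic gradient i = (70.62 − 55.67) / 2310 = 14.95 / 2310 = 0.006472.
Darcy's law: Q = K · A · i = 8.230 × 2130 × 0.006472 = 113.5 m³/day.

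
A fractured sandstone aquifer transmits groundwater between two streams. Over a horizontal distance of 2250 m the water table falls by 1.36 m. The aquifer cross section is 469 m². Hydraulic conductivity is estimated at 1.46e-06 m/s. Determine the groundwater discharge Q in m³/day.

Convert K: 1.46e-06 m/s × 86400 = 0.1261 m/day.
Hydraulic gradient i = Δh / L = 1.36 / 2250 = 0.0006044.
Darcy's law: Q = K · A · i = 0.1261 × 469.0 × 0.0006044 = 0.03576 m³/day.

0.0358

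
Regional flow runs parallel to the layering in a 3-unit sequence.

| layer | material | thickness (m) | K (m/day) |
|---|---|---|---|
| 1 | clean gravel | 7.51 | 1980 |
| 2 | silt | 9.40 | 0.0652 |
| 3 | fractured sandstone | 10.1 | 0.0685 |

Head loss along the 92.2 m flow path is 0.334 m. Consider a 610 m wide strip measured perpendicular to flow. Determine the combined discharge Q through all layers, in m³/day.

32900

Flow is parallel to layering, so each bed carries its own Darcy discharge and the transmissivities add.
Σ(K_i·b_i) = 1980×7.51 + 0.0652×9.40 + 0.0685×10.1 = 14871 m²/day.
Hydraulic gradient i = Δh / L = 0.334 / 92.2 = 0.003623.
Q = Σ(K_i·b_i) · W · i = 14871 × 610 × 0.003623 = 32862 m³/day.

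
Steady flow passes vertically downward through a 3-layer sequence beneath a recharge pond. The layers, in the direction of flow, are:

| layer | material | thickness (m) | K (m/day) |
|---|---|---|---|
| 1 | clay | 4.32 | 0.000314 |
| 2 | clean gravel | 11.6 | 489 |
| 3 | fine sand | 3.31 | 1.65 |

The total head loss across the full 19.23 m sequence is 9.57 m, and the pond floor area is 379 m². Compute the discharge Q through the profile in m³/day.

Flow is perpendicular to layering, so the layers act in series and the equivalent K is the thickness-weighted harmonic mean.
Total thickness L = 4.32 + 11.6 + 3.31 = 19.23 m.
Σ(b_i/K_i) = 4.32/0.000314 + 11.6/489 + 3.31/1.65 = 13760 d.
K_eq = L / Σ(b_i/K_i) = 19.23 / 13760 = 0.001398 m/day.
Q = K_eq · A · (Δh/L) = 0.001398 × 379 × (9.57/19.23) = 0.2636 m³/day.

0.264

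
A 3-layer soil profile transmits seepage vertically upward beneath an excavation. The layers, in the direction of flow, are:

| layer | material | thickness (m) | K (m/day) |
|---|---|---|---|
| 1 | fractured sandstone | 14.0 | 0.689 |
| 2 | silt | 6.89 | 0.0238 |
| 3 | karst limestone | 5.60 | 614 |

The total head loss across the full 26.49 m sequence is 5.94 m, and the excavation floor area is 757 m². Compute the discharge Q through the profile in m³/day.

Flow is perpendicular to layering, so the layers act in series and the equivalent K is the thickness-weighted harmonic mean.
Total thickness L = 14.0 + 6.89 + 5.60 = 26.49 m.
Σ(b_i/K_i) = 14.0/0.689 + 6.89/0.0238 + 5.60/614 = 309.8 d.
K_eq = L / Σ(b_i/K_i) = 26.49 / 309.8 = 0.08550 m/day.
Q = K_eq · A · (Δh/L) = 0.08550 × 757 × (5.94/26.49) = 14.51 m³/day.

14.5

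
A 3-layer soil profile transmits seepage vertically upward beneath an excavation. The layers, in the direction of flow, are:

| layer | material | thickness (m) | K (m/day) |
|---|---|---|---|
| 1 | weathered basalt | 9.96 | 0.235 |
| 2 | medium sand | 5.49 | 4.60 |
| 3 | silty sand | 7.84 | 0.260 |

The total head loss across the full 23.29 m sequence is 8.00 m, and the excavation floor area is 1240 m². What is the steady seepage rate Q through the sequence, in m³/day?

Flow is perpendicular to layering, so the layers act in series and the equivalent K is the thickness-weighted harmonic mean.
Total thickness L = 9.96 + 5.49 + 7.84 = 23.29 m.
Σ(b_i/K_i) = 9.96/0.235 + 5.49/4.60 + 7.84/0.260 = 73.73 d.
K_eq = L / Σ(b_i/K_i) = 23.29 / 73.73 = 0.3159 m/day.
Q = K_eq · A · (Δh/L) = 0.3159 × 1240 × (8.00/23.29) = 134.5 m³/day.

135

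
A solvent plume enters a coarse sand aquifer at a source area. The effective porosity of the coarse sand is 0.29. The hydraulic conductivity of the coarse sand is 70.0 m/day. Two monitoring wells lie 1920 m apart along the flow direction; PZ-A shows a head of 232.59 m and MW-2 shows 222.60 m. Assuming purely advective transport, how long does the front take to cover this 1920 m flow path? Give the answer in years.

4.19

Hydraulic gradient i = (232.59 − 222.60) / 1920 = 9.99 / 1920 = 0.005203.
Darcy flux q = K · i = 70.00 × 0.005203 = 0.3642 m/day.
Seepage velocity v = q / n_e = 0.3642 / 0.29 = 1.256 m/day.
Travel time t = L / v = 1920 / 1.256 = 1529 days = 4.185 years.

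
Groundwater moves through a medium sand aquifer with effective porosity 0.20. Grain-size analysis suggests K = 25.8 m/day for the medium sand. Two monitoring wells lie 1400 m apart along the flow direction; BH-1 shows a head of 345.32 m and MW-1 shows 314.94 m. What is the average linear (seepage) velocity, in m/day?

Hydraulic gradient i = (345.32 − 314.94) / 1400 = 30.38 / 1400 = 0.02170.
Darcy flux q = K · i = 25.80 × 0.02170 = 0.5599 m/day.
Seepage velocity v = q / n_e = 0.5599 / 0.20 = 2.799 m/day.

2.80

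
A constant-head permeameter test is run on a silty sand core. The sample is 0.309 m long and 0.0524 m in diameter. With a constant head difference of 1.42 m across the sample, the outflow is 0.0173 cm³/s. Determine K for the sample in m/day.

0.151

Cross-sectional area A = π·(d/2)² = π × (0.0524/2)² = 0.002157 m².
Convert discharge: 0.0173 cm³/s = 1.730e-08 m³/s.
Darcy's law rearranged: K = Q·L / (A·Δh) = 1.730e-08 × 0.309 / (0.002157 × 1.42) = 1.746e-06 m/s = 0.1508 m/day.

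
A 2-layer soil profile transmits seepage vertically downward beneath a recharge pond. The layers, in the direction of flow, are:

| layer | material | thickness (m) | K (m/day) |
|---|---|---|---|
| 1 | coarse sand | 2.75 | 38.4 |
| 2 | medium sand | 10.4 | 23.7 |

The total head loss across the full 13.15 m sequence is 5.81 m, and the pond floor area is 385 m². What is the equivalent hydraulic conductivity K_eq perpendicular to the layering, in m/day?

25.8

Flow is perpendicular to layering, so the layers act in series and the equivalent K is the thickness-weighted harmonic mean.
Total thickness L = 2.75 + 10.4 = 13.15 m.
Σ(b_i/K_i) = 2.75/38.4 + 10.4/23.7 = 0.5104 d.
K_eq = L / Σ(b_i/K_i) = 13.15 / 0.5104 = 25.76 m/day.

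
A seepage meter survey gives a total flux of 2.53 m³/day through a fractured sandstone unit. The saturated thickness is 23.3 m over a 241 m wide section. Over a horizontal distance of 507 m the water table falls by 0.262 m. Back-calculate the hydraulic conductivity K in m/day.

Cross-sectional area A = 241 × 23.3 = 5615 m².
Hydraulic gradient i = Δh / L = 0.262 / 507 = 0.0005168.
From Q = K·A·i, K = Q / (A·i) = 2.53 / (5615 × 0.0005168) = 0.8719 m/day.

0.872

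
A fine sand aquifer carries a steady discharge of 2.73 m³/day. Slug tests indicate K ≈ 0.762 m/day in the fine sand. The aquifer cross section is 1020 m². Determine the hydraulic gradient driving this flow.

0.00351

From Q = K·A·i, i = Q / (K·A) = 2.73 / (0.7620 × 1020) = 0.003512.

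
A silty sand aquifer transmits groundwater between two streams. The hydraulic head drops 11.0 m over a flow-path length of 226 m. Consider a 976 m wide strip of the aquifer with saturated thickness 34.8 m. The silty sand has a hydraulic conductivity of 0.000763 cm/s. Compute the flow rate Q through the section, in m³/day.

1090

Convert K: 0.000763 cm/s × 864 = 0.6592 m/day.
Cross-sectional area A = 976 × 34.8 = 33965 m².
Hydraulic gradient i = Δh / L = 11.0 / 226 = 0.04867.
Darcy's law: Q = K · A · i = 0.6592 × 33965 × 0.04867 = 1090 m³/day.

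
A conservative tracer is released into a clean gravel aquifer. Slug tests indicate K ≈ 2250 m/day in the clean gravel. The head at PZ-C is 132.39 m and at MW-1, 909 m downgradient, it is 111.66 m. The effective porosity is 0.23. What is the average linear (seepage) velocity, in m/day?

Hydraulic gradient i = (132.39 − 111.66) / 909 = 20.73 / 909 = 0.02281.
Darcy flux q = K · i = 2250 × 0.02281 = 51.31 m/day.
Seepage velocity v = q / n_e = 51.31 / 0.23 = 223.1 m/day.

223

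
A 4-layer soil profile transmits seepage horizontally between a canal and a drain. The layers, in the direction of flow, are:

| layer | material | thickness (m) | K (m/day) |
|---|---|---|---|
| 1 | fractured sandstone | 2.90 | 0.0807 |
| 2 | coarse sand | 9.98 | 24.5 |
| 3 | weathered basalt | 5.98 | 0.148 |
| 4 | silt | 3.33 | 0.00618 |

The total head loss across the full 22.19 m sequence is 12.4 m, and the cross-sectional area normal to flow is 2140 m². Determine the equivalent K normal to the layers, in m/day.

Flow is perpendicular to layering, so the layers act in series and the equivalent K is the thickness-weighted harmonic mean.
Total thickness L = 2.90 + 9.98 + 5.98 + 3.33 = 22.19 m.
Σ(b_i/K_i) = 2.90/0.0807 + 9.98/24.5 + 5.98/0.148 + 3.33/0.00618 = 615.6 d.
K_eq = L / Σ(b_i/K_i) = 22.19 / 615.6 = 0.03605 m/day.

0.0360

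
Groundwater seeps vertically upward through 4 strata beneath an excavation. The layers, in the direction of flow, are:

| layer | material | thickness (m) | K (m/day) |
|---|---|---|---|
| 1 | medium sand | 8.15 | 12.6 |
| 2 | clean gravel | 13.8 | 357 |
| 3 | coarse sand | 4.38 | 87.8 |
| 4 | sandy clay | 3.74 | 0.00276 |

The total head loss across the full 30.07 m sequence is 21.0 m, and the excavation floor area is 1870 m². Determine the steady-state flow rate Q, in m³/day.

Flow is perpendicular to layering, so the layers act in series and the equivalent K is the thickness-weighted harmonic mean.
Total thickness L = 8.15 + 13.8 + 4.38 + 3.74 = 30.07 m.
Σ(b_i/K_i) = 8.15/12.6 + 13.8/357 + 4.38/87.8 + 3.74/0.00276 = 1356 d.
K_eq = L / Σ(b_i/K_i) = 30.07 / 1356 = 0.02218 m/day.
Q = K_eq · A · (Δh/L) = 0.02218 × 1870 × (21.0/30.07) = 28.96 m³/day.

29.0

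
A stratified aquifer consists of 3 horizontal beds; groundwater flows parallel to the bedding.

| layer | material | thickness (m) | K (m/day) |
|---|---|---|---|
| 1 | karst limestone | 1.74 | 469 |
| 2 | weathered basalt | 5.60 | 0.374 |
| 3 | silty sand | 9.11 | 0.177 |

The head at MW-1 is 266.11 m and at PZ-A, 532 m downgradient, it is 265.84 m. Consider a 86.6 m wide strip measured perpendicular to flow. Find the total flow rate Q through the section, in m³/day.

Flow is parallel to layering, so each bed carries its own Darcy discharge and the transmissivities add.
Σ(K_i·b_i) = 469×1.74 + 0.374×5.60 + 0.177×9.11 = 819.8 m²/day.
Hydraulic gradient i = (266.11 − 265.84) / 532 = 0.27 / 532 = 0.0005075.
Q = Σ(K_i·b_i) · W · i = 819.8 × 86.6 × 0.0005075 = 36.03 m³/day.

36.0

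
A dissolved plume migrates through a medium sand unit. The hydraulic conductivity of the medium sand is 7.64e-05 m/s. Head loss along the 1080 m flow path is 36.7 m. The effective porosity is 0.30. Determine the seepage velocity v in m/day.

Convert K: 7.64e-05 m/s × 86400 = 6.601 m/day.
Hydraulic gradient i = Δh / L = 36.7 / 1080 = 0.03398.
Darcy flux q = K · i = 6.601 × 0.03398 = 0.2243 m/day.
Seepage velocity v = q / n_e = 0.2243 / 0.30 = 0.7477 m/day.

0.748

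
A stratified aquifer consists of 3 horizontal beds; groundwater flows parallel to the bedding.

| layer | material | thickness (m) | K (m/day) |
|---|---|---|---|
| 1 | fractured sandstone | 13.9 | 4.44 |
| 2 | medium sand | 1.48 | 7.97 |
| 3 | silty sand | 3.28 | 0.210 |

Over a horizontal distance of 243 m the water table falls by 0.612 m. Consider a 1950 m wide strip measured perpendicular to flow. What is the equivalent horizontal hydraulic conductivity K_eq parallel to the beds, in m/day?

3.98

Flow is parallel to layering, so each bed carries its own Darcy discharge and the transmissivities add.
Σ(K_i·b_i) = 4.44×13.9 + 7.97×1.48 + 0.210×3.28 = 74.20 m²/day.
Total thickness b = 18.66 m, so K_eq = Σ(K_i·b_i)/b = 3.976 m/day.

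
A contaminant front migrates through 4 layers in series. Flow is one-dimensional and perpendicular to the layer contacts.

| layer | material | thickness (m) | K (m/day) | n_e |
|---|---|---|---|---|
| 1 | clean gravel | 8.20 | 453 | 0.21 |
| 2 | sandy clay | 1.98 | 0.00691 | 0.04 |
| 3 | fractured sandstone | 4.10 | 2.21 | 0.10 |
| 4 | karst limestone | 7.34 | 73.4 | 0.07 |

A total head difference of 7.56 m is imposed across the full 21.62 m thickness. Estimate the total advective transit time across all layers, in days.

With flow normal to the layers, continuity requires the same specific discharge q through every layer.
Σ(b_i/K_i) = 8.20/453 + 1.98/0.00691 + 4.10/2.21 + 7.34/73.4 = 288.5 d.
q = Δh / Σ(b_i/K_i) = 7.56 / 288.5 = 0.02620 m/day.
In each layer the seepage velocity is v_i = q/n_i, so the layer transit time is t_i = b_i·n_i / q:
  layer 1 (clean gravel): t_1 = 8.20 × 0.21 / 0.02620 = 65.72 d
  layer 2 (sandy clay): t_2 = 1.98 × 0.04 / 0.02620 = 3.023 d
  layer 3 (fractured sandstone): t_3 = 4.10 × 0.10 / 0.02620 = 15.65 d
  layer 4 (karst limestone): t_4 = 7.34 × 0.07 / 0.02620 = 19.61 d
Total t = Σ t_i = 104.0 days.

104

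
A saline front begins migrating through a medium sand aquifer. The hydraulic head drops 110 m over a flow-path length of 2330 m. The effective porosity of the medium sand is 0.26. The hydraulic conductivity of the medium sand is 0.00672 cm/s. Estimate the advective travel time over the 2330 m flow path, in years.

Convert K: 0.00672 cm/s × 864 = 5.806 m/day.
Hydraulic gradient i = Δh / L = 110 / 2330 = 0.04721.
Darcy flux q = K · i = 5.806 × 0.04721 = 0.2741 m/day.
Seepage velocity v = q / n_e = 0.2741 / 0.26 = 1.054 m/day.
Travel time t = L / v = 2330 / 1.054 = 2210 days = 6.051 years.

6.05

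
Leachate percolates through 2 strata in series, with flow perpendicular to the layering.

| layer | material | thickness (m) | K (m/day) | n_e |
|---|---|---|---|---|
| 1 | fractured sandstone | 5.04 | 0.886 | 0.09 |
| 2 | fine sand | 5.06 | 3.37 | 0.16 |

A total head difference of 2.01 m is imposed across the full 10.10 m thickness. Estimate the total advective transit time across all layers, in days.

With flow normal to the layers, continuity requires the same specific discharge q through every layer.
Σ(b_i/K_i) = 5.04/0.886 + 5.06/3.37 = 7.190 d.
q = Δh / Σ(b_i/K_i) = 2.01 / 7.190 = 0.2796 m/day.
In each layer the seepage velocity is v_i = q/n_i, so the layer transit time is t_i = b_i·n_i / q:
  layer 1 (fractured sandstone): t_1 = 5.04 × 0.09 / 0.2796 = 1.623 d
  layer 2 (fine sand): t_2 = 5.06 × 0.16 / 0.2796 = 2.896 d
Total t = Σ t_i = 4.519 days.

4.52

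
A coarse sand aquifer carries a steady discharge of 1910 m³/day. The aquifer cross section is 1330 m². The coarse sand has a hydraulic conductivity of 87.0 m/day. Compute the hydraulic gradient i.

0.0165

From Q = K·A·i, i = Q / (K·A) = 1910 / (87.00 × 1330) = 0.01651.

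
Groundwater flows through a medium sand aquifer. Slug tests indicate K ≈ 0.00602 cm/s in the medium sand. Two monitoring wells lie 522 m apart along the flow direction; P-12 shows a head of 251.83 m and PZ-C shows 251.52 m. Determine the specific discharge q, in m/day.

Convert K: 0.00602 cm/s × 864 = 5.201 m/day.
Hydraulic gradient i = (251.83 − 251.52) / 522 = 0.31 / 522 = 0.0005939.
Specific discharge q = K · i = 5.201 × 0.0005939 = 0.003089 m/day.

0.00309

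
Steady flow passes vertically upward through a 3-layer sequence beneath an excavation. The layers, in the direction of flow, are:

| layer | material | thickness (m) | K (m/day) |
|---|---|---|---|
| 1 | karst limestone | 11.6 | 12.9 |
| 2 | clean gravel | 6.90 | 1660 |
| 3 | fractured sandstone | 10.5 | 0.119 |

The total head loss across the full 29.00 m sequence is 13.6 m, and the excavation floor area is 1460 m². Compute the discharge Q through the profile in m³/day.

Flow is perpendicular to layering, so the layers act in series and the equivalent K is the thickness-weighted harmonic mean.
Total thickness L = 11.6 + 6.90 + 10.5 = 29.00 m.
Σ(b_i/K_i) = 11.6/12.9 + 6.90/1660 + 10.5/0.119 = 89.14 d.
K_eq = L / Σ(b_i/K_i) = 29.00 / 89.14 = 0.3253 m/day.
Q = K_eq · A · (Δh/L) = 0.3253 × 1460 × (13.6/29.00) = 222.8 m³/day.

223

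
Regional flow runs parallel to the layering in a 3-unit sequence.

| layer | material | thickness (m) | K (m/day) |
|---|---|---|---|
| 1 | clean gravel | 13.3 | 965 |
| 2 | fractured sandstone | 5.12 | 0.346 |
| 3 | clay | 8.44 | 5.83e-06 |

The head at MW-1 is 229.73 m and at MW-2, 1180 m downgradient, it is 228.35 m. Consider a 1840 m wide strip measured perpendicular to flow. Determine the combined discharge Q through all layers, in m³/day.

27600

Flow is parallel to layering, so each bed carries its own Darcy discharge and the transmissivities add.
Σ(K_i·b_i) = 965×13.3 + 0.346×5.12 + 5.83e-06×8.44 = 12836 m²/day.
Hydraulic gradient i = (229.73 − 228.35) / 1180 = 1.38 / 1180 = 0.001169.
Q = Σ(K_i·b_i) · W · i = 12836 × 1840 × 0.001169 = 27622 m³/day.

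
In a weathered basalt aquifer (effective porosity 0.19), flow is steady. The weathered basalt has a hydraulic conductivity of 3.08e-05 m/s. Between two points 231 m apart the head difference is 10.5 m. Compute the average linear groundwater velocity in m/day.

Convert K: 3.08e-05 m/s × 86400 = 2.661 m/day.
Hydraulic gradient i = Δh / L = 10.5 / 231 = 0.04545.
Darcy flux q = K · i = 2.661 × 0.04545 = 0.1210 m/day.
Seepage velocity v = q / n_e = 0.1210 / 0.19 = 0.6366 m/day.

0.637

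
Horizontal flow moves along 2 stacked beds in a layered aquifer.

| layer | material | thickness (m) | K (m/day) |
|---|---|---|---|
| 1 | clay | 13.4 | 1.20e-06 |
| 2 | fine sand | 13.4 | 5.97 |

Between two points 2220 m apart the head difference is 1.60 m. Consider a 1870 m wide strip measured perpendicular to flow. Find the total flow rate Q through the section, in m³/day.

Flow is parallel to layering, so each bed carries its own Darcy discharge and the transmissivities add.
Σ(K_i·b_i) = 1.20e-06×13.4 + 5.97×13.4 = 80.00 m²/day.
Hydraulic gradient i = Δh / L = 1.60 / 2220 = 0.0007207.
Q = Σ(K_i·b_i) · W · i = 80.00 × 1870 × 0.0007207 = 107.8 m³/day.

108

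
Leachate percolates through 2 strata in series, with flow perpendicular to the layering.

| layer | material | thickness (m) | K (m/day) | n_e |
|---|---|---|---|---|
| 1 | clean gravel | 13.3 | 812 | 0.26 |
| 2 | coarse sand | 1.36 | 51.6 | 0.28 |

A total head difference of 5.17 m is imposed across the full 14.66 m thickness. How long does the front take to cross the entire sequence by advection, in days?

With flow normal to the layers, continuity requires the same specific discharge q through every layer.
Σ(b_i/K_i) = 13.3/812 + 1.36/51.6 = 0.04274 d.
q = Δh / Σ(b_i/K_i) = 5.17 / 0.04274 = 121.0 m/day.
In each layer the seepage velocity is v_i = q/n_i, so the layer transit time is t_i = b_i·n_i / q:
  layer 1 (clean gravel): t_1 = 13.3 × 0.26 / 121.0 = 0.02858 d
  layer 2 (coarse sand): t_2 = 1.36 × 0.28 / 121.0 = 0.003148 d
Total t = Σ t_i = 0.03173 days.

0.0317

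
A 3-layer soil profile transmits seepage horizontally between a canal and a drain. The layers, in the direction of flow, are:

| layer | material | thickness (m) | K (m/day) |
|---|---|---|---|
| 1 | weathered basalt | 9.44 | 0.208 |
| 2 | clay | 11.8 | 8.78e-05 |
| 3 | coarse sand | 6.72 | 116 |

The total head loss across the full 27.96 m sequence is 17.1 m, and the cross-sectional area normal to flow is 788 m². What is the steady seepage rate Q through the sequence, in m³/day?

Flow is perpendicular to layering, so the layers act in series and the equivalent K is the thickness-weighted harmonic mean.
Total thickness L = 9.44 + 11.8 + 6.72 = 27.96 m.
Σ(b_i/K_i) = 9.44/0.208 + 11.8/8.78e-05 + 6.72/116 = 1.344e+05 d.
K_eq = L / Σ(b_i/K_i) = 27.96 / 1.344e+05 = 0.0002080 m/day.
Q = K_eq · A · (Δh/L) = 0.0002080 × 788 × (17.1/27.96) = 0.1002 m³/day.

0.100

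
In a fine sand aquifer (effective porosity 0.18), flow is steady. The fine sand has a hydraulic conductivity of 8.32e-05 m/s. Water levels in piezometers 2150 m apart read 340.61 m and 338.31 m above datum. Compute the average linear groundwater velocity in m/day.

0.0427

Convert K: 8.32e-05 m/s × 86400 = 7.188 m/day.
Hydraulic gradient i = (340.61 − 338.31) / 2150 = 2.3 / 2150 = 0.001070.
Darcy flux q = K · i = 7.188 × 0.001070 = 0.007690 m/day.
Seepage velocity v = q / n_e = 0.007690 / 0.18 = 0.04272 m/day.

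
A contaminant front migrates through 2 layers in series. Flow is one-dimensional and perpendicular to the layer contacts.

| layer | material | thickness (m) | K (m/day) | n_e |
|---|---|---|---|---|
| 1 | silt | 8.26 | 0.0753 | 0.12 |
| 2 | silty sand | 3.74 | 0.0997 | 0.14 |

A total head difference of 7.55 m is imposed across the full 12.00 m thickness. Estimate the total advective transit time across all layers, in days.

With flow normal to the layers, continuity requires the same specific discharge q through every layer.
Σ(b_i/K_i) = 8.26/0.0753 + 3.74/0.0997 = 147.2 d.
q = Δh / Σ(b_i/K_i) = 7.55 / 147.2 = 0.05129 m/day.
In each layer the seepage velocity is v_i = q/n_i, so the layer transit time is t_i = b_i·n_i / q:
  layer 1 (silt): t_1 = 8.26 × 0.12 / 0.05129 = 19.33 d
  layer 2 (silty sand): t_2 = 3.74 × 0.14 / 0.05129 = 10.21 d
Total t = Σ t_i = 29.54 days.

29.5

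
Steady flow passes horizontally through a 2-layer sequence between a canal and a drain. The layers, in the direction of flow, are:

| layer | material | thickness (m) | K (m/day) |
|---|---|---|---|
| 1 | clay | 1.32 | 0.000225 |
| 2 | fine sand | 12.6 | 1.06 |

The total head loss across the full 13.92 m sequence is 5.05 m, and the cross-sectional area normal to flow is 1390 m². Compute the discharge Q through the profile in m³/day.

Flow is perpendicular to layering, so the layers act in series and the equivalent K is the thickness-weighted harmonic mean.
Total thickness L = 1.32 + 12.6 = 13.92 m.
Σ(b_i/K_i) = 1.32/0.000225 + 12.6/1.06 = 5879 d.
K_eq = L / Σ(b_i/K_i) = 13.92 / 5879 = 0.002368 m/day.
Q = K_eq · A · (Δh/L) = 0.002368 × 1390 × (5.05/13.92) = 1.194 m³/day.

1.19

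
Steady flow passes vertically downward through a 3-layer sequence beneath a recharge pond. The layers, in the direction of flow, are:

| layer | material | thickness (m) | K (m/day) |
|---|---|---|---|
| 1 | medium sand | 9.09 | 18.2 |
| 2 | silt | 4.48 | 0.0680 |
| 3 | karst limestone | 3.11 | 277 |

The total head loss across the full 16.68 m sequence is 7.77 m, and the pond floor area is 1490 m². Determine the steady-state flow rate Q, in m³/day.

174

Flow is perpendicular to layering, so the layers act in series and the equivalent K is the thickness-weighted harmonic mean.
Total thickness L = 9.09 + 4.48 + 3.11 = 16.68 m.
Σ(b_i/K_i) = 9.09/18.2 + 4.48/0.0680 + 3.11/277 = 66.39 d.
K_eq = L / Σ(b_i/K_i) = 16.68 / 66.39 = 0.2512 m/day.
Q = K_eq · A · (Δh/L) = 0.2512 × 1490 × (7.77/16.68) = 174.4 m³/day.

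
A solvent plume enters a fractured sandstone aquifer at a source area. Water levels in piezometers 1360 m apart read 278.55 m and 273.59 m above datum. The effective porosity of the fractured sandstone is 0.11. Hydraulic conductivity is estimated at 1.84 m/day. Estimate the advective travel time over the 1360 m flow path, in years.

Hydraulic gradient i = (278.55 − 273.59) / 1360 = 4.96 / 1360 = 0.003647.
Darcy flux q = K · i = 1.840 × 0.003647 = 0.006711 m/day.
Seepage velocity v = q / n_e = 0.006711 / 0.11 = 0.06101 m/day.
Travel time t = L / v = 1360 / 0.06101 = 22293 days = 61.04 years.

61.0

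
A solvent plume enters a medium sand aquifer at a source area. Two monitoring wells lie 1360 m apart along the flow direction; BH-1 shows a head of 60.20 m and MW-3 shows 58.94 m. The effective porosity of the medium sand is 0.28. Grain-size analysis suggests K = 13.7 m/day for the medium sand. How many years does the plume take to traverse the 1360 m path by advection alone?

Hydraulic gradient i = (60.20 − 58.94) / 1360 = 1.26 / 1360 = 0.0009265.
Darcy flux q = K · i = 13.70 × 0.0009265 = 0.01269 m/day.
Seepage velocity v = q / n_e = 0.01269 / 0.28 = 0.04533 m/day.
Travel time t = L / v = 1360 / 0.04533 = 30002 days = 82.14 years.

82.1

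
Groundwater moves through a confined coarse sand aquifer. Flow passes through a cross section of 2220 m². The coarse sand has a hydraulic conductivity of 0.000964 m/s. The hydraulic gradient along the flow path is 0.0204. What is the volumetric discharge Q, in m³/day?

Convert K: 0.000964 m/s × 86400 = 83.29 m/day.
Hydraulic gradient i = 0.0204.
Darcy's law: Q = K · A · i = 83.29 × 2220 × 0.02040 = 3772 m³/day.

3770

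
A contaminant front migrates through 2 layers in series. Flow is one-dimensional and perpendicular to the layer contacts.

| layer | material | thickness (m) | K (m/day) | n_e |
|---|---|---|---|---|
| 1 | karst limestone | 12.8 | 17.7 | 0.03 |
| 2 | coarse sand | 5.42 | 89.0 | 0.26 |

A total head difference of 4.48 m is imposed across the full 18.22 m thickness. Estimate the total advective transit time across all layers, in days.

0.314

With flow normal to the layers, continuity requires the same specific discharge q through every layer.
Σ(b_i/K_i) = 12.8/17.7 + 5.42/89.0 = 0.7841 d.
q = Δh / Σ(b_i/K_i) = 4.48 / 0.7841 = 5.714 m/day.
In each layer the seepage velocity is v_i = q/n_i, so the layer transit time is t_i = b_i·n_i / q:
  layer 1 (karst limestone): t_1 = 12.8 × 0.03 / 5.714 = 0.06721 d
  layer 2 (coarse sand): t_2 = 5.42 × 0.26 / 5.714 = 0.2466 d
Total t = Σ t_i = 0.3138 days.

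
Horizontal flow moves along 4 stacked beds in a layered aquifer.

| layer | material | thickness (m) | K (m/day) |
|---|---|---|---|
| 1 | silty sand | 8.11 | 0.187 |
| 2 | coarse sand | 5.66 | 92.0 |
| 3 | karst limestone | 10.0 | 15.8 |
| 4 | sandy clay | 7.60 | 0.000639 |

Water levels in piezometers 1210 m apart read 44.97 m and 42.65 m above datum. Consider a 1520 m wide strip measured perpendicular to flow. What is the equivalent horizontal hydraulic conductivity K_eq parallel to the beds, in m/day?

21.7

Flow is parallel to layering, so each bed carries its own Darcy discharge and the transmissivities add.
Σ(K_i·b_i) = 0.187×8.11 + 92.0×5.66 + 15.8×10.0 + 0.000639×7.60 = 680.2 m²/day.
Total thickness b = 31.37 m, so K_eq = Σ(K_i·b_i)/b = 21.68 m/day.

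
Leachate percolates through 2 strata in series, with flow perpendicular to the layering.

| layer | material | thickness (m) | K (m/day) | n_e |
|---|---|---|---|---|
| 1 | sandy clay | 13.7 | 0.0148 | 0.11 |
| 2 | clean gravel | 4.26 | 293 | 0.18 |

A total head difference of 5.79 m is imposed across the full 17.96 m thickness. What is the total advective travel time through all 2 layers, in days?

364

With flow normal to the layers, continuity requires the same specific discharge q through every layer.
Σ(b_i/K_i) = 13.7/0.0148 + 4.26/293 = 925.7 d.
q = Δh / Σ(b_i/K_i) = 5.79 / 925.7 = 0.006255 m/day.
In each layer the seepage velocity is v_i = q/n_i, so the layer transit time is t_i = b_i·n_i / q:
  layer 1 (sandy clay): t_1 = 13.7 × 0.11 / 0.006255 = 240.9 d
  layer 2 (clean gravel): t_2 = 4.26 × 0.18 / 0.006255 = 122.6 d
Total t = Σ t_i = 363.5 days.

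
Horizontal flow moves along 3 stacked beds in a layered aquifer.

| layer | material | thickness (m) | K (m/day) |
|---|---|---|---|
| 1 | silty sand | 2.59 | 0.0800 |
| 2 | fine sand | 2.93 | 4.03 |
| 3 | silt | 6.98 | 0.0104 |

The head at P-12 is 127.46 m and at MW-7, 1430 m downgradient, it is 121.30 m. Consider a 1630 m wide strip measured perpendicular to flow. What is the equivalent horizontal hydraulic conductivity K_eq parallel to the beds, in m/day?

Flow is parallel to layering, so each bed carries its own Darcy discharge and the transmissivities add.
Σ(K_i·b_i) = 0.0800×2.59 + 4.03×2.93 + 0.0104×6.98 = 12.09 m²/day.
Total thickness b = 12.50 m, so K_eq = Σ(K_i·b_i)/b = 0.9670 m/day.

0.967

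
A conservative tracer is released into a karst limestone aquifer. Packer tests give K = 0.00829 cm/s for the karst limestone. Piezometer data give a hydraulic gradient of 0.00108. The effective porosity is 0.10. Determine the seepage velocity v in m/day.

0.0774

Convert K: 0.00829 cm/s × 864 = 7.163 m/day.
Hydraulic gradient i = 0.00108.
Darcy flux q = K · i = 7.163 × 0.001080 = 0.007736 m/day.
Seepage velocity v = q / n_e = 0.007736 / 0.10 = 0.07736 m/day.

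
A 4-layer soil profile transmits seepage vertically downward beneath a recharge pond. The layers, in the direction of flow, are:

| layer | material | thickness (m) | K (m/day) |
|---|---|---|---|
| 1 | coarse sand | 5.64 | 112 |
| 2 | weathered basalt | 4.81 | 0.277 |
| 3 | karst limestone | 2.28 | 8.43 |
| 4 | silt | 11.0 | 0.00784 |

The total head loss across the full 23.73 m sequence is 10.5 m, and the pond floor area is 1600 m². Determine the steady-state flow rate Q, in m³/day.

Flow is perpendicular to layering, so the layers act in series and the equivalent K is the thickness-weighted harmonic mean.
Total thickness L = 5.64 + 4.81 + 2.28 + 11.0 = 23.73 m.
Σ(b_i/K_i) = 5.64/112 + 4.81/0.277 + 2.28/8.43 + 11.0/0.00784 = 1421 d.
K_eq = L / Σ(b_i/K_i) = 23.73 / 1421 = 0.01670 m/day.
Q = K_eq · A · (Δh/L) = 0.01670 × 1600 × (10.5/23.73) = 11.82 m³/day.

11.8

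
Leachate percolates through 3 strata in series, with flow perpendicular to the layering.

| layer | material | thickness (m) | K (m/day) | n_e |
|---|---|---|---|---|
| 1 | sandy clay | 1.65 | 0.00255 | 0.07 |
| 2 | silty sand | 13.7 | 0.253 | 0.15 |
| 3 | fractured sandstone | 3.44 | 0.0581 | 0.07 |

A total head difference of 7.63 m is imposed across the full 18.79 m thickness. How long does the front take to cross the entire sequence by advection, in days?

With flow normal to the layers, continuity requires the same specific discharge q through every layer.
Σ(b_i/K_i) = 1.65/0.00255 + 13.7/0.253 + 3.44/0.0581 = 760.4 d.
q = Δh / Σ(b_i/K_i) = 7.63 / 760.4 = 0.01003 m/day.
In each layer the seepage velocity is v_i = q/n_i, so the layer transit time is t_i = b_i·n_i / q:
  layer 1 (sandy clay): t_1 = 1.65 × 0.07 / 0.01003 = 11.51 d
  layer 2 (silty sand): t_2 = 13.7 × 0.15 / 0.01003 = 204.8 d
  layer 3 (fractured sandstone): t_3 = 3.44 × 0.07 / 0.01003 = 24.00 d
Total t = Σ t_i = 240.3 days.

240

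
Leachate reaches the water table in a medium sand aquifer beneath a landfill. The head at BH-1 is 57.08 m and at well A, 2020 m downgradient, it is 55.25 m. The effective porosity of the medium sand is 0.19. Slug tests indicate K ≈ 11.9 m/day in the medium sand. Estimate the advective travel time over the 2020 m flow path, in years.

97.5

Hydraulic gradient i = (57.08 − 55.25) / 2020 = 1.83 / 2020 = 0.0009059.
Darcy flux q = K · i = 11.90 × 0.0009059 = 0.01078 m/day.
Seepage velocity v = q / n_e = 0.01078 / 0.19 = 0.05674 m/day.
Travel time t = L / v = 2020 / 0.05674 = 35601 days = 97.47 years.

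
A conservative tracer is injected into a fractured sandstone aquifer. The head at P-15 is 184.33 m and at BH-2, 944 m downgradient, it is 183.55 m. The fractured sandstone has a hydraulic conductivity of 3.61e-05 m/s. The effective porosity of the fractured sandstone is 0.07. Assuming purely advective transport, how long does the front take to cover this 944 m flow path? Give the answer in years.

70.2

Convert K: 3.61e-05 m/s × 86400 = 3.119 m/day.
Hydraulic gradient i = (184.33 − 183.55) / 944 = 0.78 / 944 = 0.0008263.
Darcy flux q = K · i = 3.119 × 0.0008263 = 0.002577 m/day.
Seepage velocity v = q / n_e = 0.002577 / 0.07 = 0.03682 m/day.
Travel time t = L / v = 944 / 0.03682 = 25640 days = 70.20 years.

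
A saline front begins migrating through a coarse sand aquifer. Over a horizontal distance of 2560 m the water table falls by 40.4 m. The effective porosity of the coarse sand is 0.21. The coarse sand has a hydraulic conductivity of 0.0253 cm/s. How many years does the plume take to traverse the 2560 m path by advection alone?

Convert K: 0.0253 cm/s × 864 = 21.86 m/day.
Hydraulic gradient i = Δh / L = 40.4 / 2560 = 0.01578.
Darcy flux q = K · i = 21.86 × 0.01578 = 0.3450 m/day.
Seepage velocity v = q / n_e = 0.3450 / 0.21 = 1.643 m/day.
Travel time t = L / v = 2560 / 1.643 = 1558 days = 4.267 years.

4.27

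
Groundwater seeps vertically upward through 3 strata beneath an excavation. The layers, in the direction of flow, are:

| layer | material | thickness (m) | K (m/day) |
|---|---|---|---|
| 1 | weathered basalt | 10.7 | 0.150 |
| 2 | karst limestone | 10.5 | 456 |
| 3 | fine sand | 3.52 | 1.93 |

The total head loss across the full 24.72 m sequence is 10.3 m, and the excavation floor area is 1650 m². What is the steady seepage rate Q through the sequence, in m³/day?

Flow is perpendicular to layering, so the layers act in series and the equivalent K is the thickness-weighted harmonic mean.
Total thickness L = 10.7 + 10.5 + 3.52 = 24.72 m.
Σ(b_i/K_i) = 10.7/0.150 + 10.5/456 + 3.52/1.93 = 73.18 d.
K_eq = L / Σ(b_i/K_i) = 24.72 / 73.18 = 0.3378 m/day.
Q = K_eq · A · (Δh/L) = 0.3378 × 1650 × (10.3/24.72) = 232.2 m³/day.

232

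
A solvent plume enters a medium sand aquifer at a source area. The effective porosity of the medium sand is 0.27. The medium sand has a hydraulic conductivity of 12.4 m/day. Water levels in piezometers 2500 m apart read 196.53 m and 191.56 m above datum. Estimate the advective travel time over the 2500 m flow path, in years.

75.0

Hydraulic gradient i = (196.53 − 191.56) / 2500 = 4.97 / 2500 = 0.001988.
Darcy flux q = K · i = 12.40 × 0.001988 = 0.02465 m/day.
Seepage velocity v = q / n_e = 0.02465 / 0.27 = 0.09130 m/day.
Travel time t = L / v = 2500 / 0.09130 = 27382 days = 74.97 years.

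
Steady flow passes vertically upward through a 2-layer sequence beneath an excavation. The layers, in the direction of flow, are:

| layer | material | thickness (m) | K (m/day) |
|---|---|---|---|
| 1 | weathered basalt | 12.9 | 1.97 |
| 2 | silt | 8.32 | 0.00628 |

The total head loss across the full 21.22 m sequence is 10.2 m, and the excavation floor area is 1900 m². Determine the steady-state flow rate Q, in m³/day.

14.6

Flow is perpendicular to layering, so the layers act in series and the equivalent K is the thickness-weighted harmonic mean.
Total thickness L = 12.9 + 8.32 = 21.22 m.
Σ(b_i/K_i) = 12.9/1.97 + 8.32/0.00628 = 1331 d.
K_eq = L / Σ(b_i/K_i) = 21.22 / 1331 = 0.01594 m/day.
Q = K_eq · A · (Δh/L) = 0.01594 × 1900 × (10.2/21.22) = 14.56 m³/day.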